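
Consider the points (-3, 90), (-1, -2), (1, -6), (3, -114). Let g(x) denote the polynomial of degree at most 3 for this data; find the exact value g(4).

Using Newton's divided-difference form:
g[-3,-1] = (-2 - 90) / (-1 - (-3)) = -46
g[-1,1] = (-6 - (-2)) / (1 - (-1)) = -2
g[1,3] = (-114 - (-6)) / (3 - 1) = -54
g[-3,-1,1] = (-2 - (-46)) / (1 - (-3)) = 11
g[-1,1,3] = (-54 - (-2)) / (3 - (-1)) = -13
g[-3,-1,1,3] = (-13 - 11) / (3 - (-3)) = -4
g(4) = 90 + (-46)·(7) + 11·(7)·(5) + (-4)·(7)·(5)·(3) = -267

-267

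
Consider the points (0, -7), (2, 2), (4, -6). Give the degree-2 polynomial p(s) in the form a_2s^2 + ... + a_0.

Build the Lagrange basis polynomials:
L_0(s) = (s - 2)(s - 4) / [8] = (1/8)s^2 - (3/4)s + 1
L_1(s) = s(s - 4) / [-4] = -(1/4)s^2 + s
L_2(s) = s(s - 2) / [8] = (1/8)s^2 - (1/4)s
p(s) = (-7)·L_0 + 2·L_1 + (-6)·L_2
  (-7)·L_0(s) = -(7/8)s^2 + (21/4)s - 7
  2·L_1(s) = -(1/2)s^2 + 2s
  (-6)·L_2(s) = -(3/4)s^2 + (3/2)s
Adding term by term: -(17/8)s^2 + (35/4)s - 7

p(s) = -(17/8)s^2 + (35/4)s - 7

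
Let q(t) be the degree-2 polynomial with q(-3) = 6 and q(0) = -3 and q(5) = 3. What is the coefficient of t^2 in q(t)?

21/40

The leading coefficient equals the top divided difference q[-3,0,5].
q[-3,0] = (-3 - 6) / (0 - (-3)) = -3
q[0,5] = (3 - (-3)) / (5 - 0) = 6/5
q[-3,0,5] = (6/5 - (-3)) / (5 - (-3)) = 21/40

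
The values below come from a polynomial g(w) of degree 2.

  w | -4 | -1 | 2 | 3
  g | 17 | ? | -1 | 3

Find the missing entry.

The 3 known values determine g uniquely (degree ≤ 2).
L_0(-1) = (-3)·(-4)/[(-6)·(-7)] = 2/7
L_1(-1) = (3)·(-4)/[(6)·(-1)] = 2
L_2(-1) = (3)·(-3)/[(7)·(1)] = -9/7
Sum: 17·(2/7) + (-1)·(2) + 3·(-9/7) = -1

-1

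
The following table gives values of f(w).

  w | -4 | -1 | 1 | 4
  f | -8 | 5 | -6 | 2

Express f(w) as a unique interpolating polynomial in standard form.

Newton's divided differences:
f[-4,-1] = (5 - (-8)) / (-1 - (-4)) = 13/3
f[-1,1] = (-6 - 5) / (1 - (-1)) = -11/2
f[1,4] = (2 - (-6)) / (4 - 1) = 8/3
f[-4,-1,1] = (-11/2 - 13/3) / (1 - (-4)) = -59/30
f[-1,1,4] = (8/3 - (-11/2)) / (4 - (-1)) = 49/30
f[-4,-1,1,4] = (49/30 - (-59/30)) / (4 - (-4)) = 9/20
f(w) = -8 + (13/3)·(w + 4) + (-59/30)·(w + 4)(w + 1) + (9/20)·(w + 4)(w + 1)(w - 1)
Expanding: f(w) = (9/20)w^3 - (1/6)w^2 - (119/20)w - 1/3

f(w) = (9/20)w^3 - (1/6)w^2 - (119/20)w - 1/3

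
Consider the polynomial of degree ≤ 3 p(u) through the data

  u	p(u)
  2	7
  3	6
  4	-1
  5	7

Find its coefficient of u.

Build the Lagrange basis polynomials:
L_0(u) = (u - 3)(u - 4)(u - 5) / [-6] = -(1/6)u^3 + 2u^2 - (47/6)u + 10
L_1(u) = (u - 2)(u - 4)(u - 5) / [2] = (1/2)u^3 - (11/2)u^2 + 19u - 20
L_2(u) = (u - 2)(u - 3)(u - 5) / [-2] = -(1/2)u^3 + 5u^2 - (31/2)u + 15
L_3(u) = (u - 2)(u - 3)(u - 4) / [6] = (1/6)u^3 - (3/2)u^2 + (13/3)u - 4
p(u) = 7·L_0 + 6·L_1 + (-1)·L_2 + 7·L_3
Only the coefficient of u is needed; take it from each L_i and combine:
7·(-47/6) + 6·(19) + (-1)·(-31/2) + 7·(13/3) = 105

105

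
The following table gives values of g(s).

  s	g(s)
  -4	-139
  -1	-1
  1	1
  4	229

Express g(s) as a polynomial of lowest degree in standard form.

g(s) = 3s^3 + 3s^2 - 2s - 3

L_0(s) = (s + 1)(s - 1)(s - 4) / [-120] = -(1/120)s^3 + (1/30)s^2 + (1/120)s - 1/30
L_1(s) = (s + 4)(s - 1)(s - 4) / [30] = (1/30)s^3 - (1/30)s^2 - (8/15)s + 8/15
L_2(s) = (s + 4)(s + 1)(s - 4) / [-30] = -(1/30)s^3 - (1/30)s^2 + (8/15)s + 8/15
L_3(s) = (s + 4)(s + 1)(s - 1) / [120] = (1/120)s^3 + (1/30)s^2 - (1/120)s - 1/30
g(s) = (-139)·L_0 + (-1)·L_1 + 1·L_2 + 229·L_3
  (-139)·L_0(s) = (139/120)s^3 - (139/30)s^2 - (139/120)s + 139/30
  (-1)·L_1(s) = -(1/30)s^3 + (1/30)s^2 + (8/15)s - 8/15
  1·L_2(s) = -(1/30)s^3 - (1/30)s^2 + (8/15)s + 8/15
  229·L_3(s) = (229/120)s^3 + (229/30)s^2 - (229/120)s - 229/30
Adding term by term: 3s^3 + 3s^2 - 2s - 3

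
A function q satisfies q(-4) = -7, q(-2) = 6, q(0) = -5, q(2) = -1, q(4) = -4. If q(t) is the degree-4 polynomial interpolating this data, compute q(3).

Evaluate each Lagrange basis at t = 3:
L_0(3) = (5)·(3)·(1)·(-1)/[(-2)·(-4)·(-6)·(-8)] = -5/128
L_1(3) = (7)·(3)·(1)·(-1)/[(2)·(-2)·(-4)·(-6)] = 7/32
L_2(3) = (7)·(5)·(1)·(-1)/[(4)·(2)·(-2)·(-4)] = -35/64
L_3(3) = (7)·(5)·(3)·(-1)/[(6)·(4)·(2)·(-2)] = 35/32
L_4(3) = (7)·(5)·(3)·(1)/[(8)·(6)·(4)·(2)] = 35/128
Sum: (-7)·(-5/128) + 6·(7/32) + (-5)·(-35/64) + (-1)·(35/32) + (-4)·(35/128) = 273/128

273/128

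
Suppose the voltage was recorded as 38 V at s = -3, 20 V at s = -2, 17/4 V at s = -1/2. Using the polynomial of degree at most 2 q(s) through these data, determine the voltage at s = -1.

Evaluate each Lagrange basis at s = -1:
L_0(-1) = (1)·(-1/2)/[(-1)·(-5/2)] = -1/5
L_1(-1) = (2)·(-1/2)/[(1)·(-3/2)] = 2/3
L_2(-1) = (2)·(1)/[(5/2)·(3/2)] = 8/15
Sum: 38·(-1/5) + 20·(2/3) + 17/4·(8/15) = 8

8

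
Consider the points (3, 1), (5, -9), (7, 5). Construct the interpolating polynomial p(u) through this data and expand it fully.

Build the Lagrange basis polynomials:
L_0(u) = (u - 5)(u - 7) / [8] = (1/8)u^2 - (3/2)u + 35/8
L_1(u) = (u - 3)(u - 7) / [-4] = -(1/4)u^2 + (5/2)u - 21/4
L_2(u) = (u - 3)(u - 5) / [8] = (1/8)u^2 - u + 15/8
p(u) = 1·L_0 + (-9)·L_1 + 5·L_2
  1·L_0(u) = (1/8)u^2 - (3/2)u + 35/8
  (-9)·L_1(u) = (9/4)u^2 - (45/2)u + 189/4
  5·L_2(u) = (5/8)u^2 - 5u + 75/8
Adding term by term: 3u^2 - 29u + 61

p(u) = 3u^2 - 29u + 61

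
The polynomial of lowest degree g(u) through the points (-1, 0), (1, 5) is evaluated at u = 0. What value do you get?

L_0(0) = (-1)/[(-2)] = 1/2
L_1(0) = (1)/[(2)] = 1/2
Sum: 0 + 5·(1/2) = 5/2

5/2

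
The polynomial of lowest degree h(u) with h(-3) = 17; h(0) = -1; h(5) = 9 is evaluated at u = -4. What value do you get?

27

Evaluate each Lagrange basis at u = -4:
L_0(-4) = (-4)·(-9)/[(-3)·(-8)] = 3/2
L_1(-4) = (-1)·(-9)/[(3)·(-5)] = -3/5
L_2(-4) = (-1)·(-4)/[(8)·(5)] = 1/10
Sum: 17·(3/2) + (-1)·(-3/5) + 9·(1/10) = 27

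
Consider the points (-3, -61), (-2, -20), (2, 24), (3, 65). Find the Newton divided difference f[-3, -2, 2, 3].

f[-3,-2] = (-20 - (-61)) / (-2 - (-3)) = 41
f[-2,2] = (24 - (-20)) / (2 - (-2)) = 11
f[2,3] = (65 - 24) / (3 - 2) = 41
f[-3,-2,2] = (11 - 41) / (2 - (-3)) = -6
f[-2,2,3] = (41 - 11) / (3 - (-2)) = 6
f[-3,-2,2,3] = (6 - (-6)) / (3 - (-3)) = 2

2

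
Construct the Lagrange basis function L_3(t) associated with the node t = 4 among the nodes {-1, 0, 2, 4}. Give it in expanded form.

L_3(t) = (1/40)t^3 - (1/40)t^2 - (1/20)t

L_3(t) = (t + 1)t(t - 2) / [(5)·(4)·(2)]
       = (t^3 - t^2 - 2t) / (40)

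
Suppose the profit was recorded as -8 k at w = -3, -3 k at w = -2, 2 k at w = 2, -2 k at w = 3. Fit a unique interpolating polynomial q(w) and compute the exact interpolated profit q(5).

Evaluate each Lagrange basis at w = 5:
L_0(5) = (7)·(3)·(2)/[(-1)·(-5)·(-6)] = -7/5
L_1(5) = (8)·(3)·(2)/[(1)·(-4)·(-5)] = 12/5
L_2(5) = (8)·(7)·(2)/[(5)·(4)·(-1)] = -28/5
L_3(5) = (8)·(7)·(3)/[(6)·(5)·(1)] = 28/5
Sum: (-8)·(-7/5) + (-3)·(12/5) + 2·(-28/5) + (-2)·(28/5) = -92/5

-92/5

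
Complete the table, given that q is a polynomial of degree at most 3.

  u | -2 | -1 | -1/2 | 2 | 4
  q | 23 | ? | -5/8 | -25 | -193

The 4 known values determine q uniquely (degree ≤ 3).
Evaluate each Lagrange basis at u = -1:
L_0(-1) = (-1/2)·(-3)·(-5)/[(-3/2)·(-4)·(-6)] = 5/24
L_1(-1) = (1)·(-3)·(-5)/[(3/2)·(-5/2)·(-9/2)] = 8/9
L_2(-1) = (1)·(-1/2)·(-5)/[(4)·(5/2)·(-2)] = -1/8
L_3(-1) = (1)·(-1/2)·(-3)/[(6)·(9/2)·(2)] = 1/36
Sum: 23·(5/24) + (-5/8)·(8/9) + (-25)·(-1/8) + (-193)·(1/36) = 2

2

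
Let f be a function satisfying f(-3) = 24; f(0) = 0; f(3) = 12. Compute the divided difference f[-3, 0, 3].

f[-3,0] = (0 - 24) / (0 - (-3)) = -8
f[0,3] = (12 - 0) / (3 - 0) = 4
f[-3,0,3] = (4 - (-8)) / (3 - (-3)) = 2

2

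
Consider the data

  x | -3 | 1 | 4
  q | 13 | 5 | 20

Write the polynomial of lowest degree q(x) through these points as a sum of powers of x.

q(x) = x^2 + 4

Build the Lagrange basis polynomials:
L_0(x) = (x - 1)(x - 4) / [28] = (1/28)x^2 - (5/28)x + 1/7
L_1(x) = (x + 3)(x - 4) / [-12] = -(1/12)x^2 + (1/12)x + 1
L_2(x) = (x + 3)(x - 1) / [21] = (1/21)x^2 + (2/21)x - 1/7
q(x) = 13·L_0 + 5·L_1 + 20·L_2
  13·L_0(x) = (13/28)x^2 - (65/28)x + 13/7
  5·L_1(x) = -(5/12)x^2 + (5/12)x + 5
  20·L_2(x) = (20/21)x^2 + (40/21)x - 20/7
Adding term by term: x^2 + 4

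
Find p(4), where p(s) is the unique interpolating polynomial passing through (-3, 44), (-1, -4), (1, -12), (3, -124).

-264

Using Newton's divided-difference form:
p[-3,-1] = (-4 - 44) / (-1 - (-3)) = -24
p[-1,1] = (-12 - (-4)) / (1 - (-1)) = -4
p[1,3] = (-124 - (-12)) / (3 - 1) = -56
p[-3,-1,1] = (-4 - (-24)) / (1 - (-3)) = 5
p[-1,1,3] = (-56 - (-4)) / (3 - (-1)) = -13
p[-3,-1,1,3] = (-13 - 5) / (3 - (-3)) = -3
p(4) = 44 + (-24)·(7) + 5·(7)·(5) + (-3)·(7)·(5)·(3) = -264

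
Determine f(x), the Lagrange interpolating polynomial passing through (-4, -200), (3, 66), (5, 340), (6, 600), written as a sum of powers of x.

Build the Lagrange basis polynomials:
L_0(x) = (x - 3)(x - 5)(x - 6) / [-630] = -(1/630)x^3 + (1/45)x^2 - (1/10)x + 1/7
L_1(x) = (x + 4)(x - 5)(x - 6) / [42] = (1/42)x^3 - (1/6)x^2 - (1/3)x + 20/7
L_2(x) = (x + 4)(x - 3)(x - 6) / [-18] = -(1/18)x^3 + (5/18)x^2 + x - 4
L_3(x) = (x + 4)(x - 3)(x - 5) / [30] = (1/30)x^3 - (2/15)x^2 - (17/30)x + 2
f(x) = (-200)·L_0 + 66·L_1 + 340·L_2 + 600·L_3
  (-200)·L_0(x) = (20/63)x^3 - (40/9)x^2 + 20x - 200/7
  66·L_1(x) = (11/7)x^3 - 11x^2 - 22x + 1320/7
  340·L_2(x) = -(170/9)x^3 + (850/9)x^2 + 340x - 1360
  600·L_3(x) = 20x^3 - 80x^2 - 340x + 1200
Adding term by term: 3x^3 - x^2 - 2x

f(x) = 3x^3 - x^2 - 2x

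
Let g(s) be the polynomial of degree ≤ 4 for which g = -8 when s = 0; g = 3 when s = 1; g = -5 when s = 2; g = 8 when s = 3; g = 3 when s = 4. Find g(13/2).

-135301/128

Evaluate each Lagrange basis at s = 13/2:
L_0(13/2) = (11/2)·(9/2)·(7/2)·(5/2)/[(-1)·(-2)·(-3)·(-4)] = 1155/128
L_1(13/2) = (13/2)·(9/2)·(7/2)·(5/2)/[(1)·(-1)·(-2)·(-3)] = -1365/32
L_2(13/2) = (13/2)·(11/2)·(7/2)·(5/2)/[(2)·(1)·(-1)·(-2)] = 5005/64
L_3(13/2) = (13/2)·(11/2)·(9/2)·(5/2)/[(3)·(2)·(1)·(-1)] = -2145/32
L_4(13/2) = (13/2)·(11/2)·(9/2)·(7/2)/[(4)·(3)·(2)·(1)] = 3003/128
Sum: (-8)·(1155/128) + 3·(-1365/32) + (-5)·(5005/64) + 8·(-2145/32) + 3·(3003/128) = -135301/128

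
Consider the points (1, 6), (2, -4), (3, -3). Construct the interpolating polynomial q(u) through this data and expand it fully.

q(u) = (11/2)u^2 - (53/2)u + 27

L_0(u) = (u - 2)(u - 3) / [2] = (1/2)u^2 - (5/2)u + 3
L_1(u) = (u - 1)(u - 3) / [-1] = -u^2 + 4u - 3
L_2(u) = (u - 1)(u - 2) / [2] = (1/2)u^2 - (3/2)u + 1
q(u) = 6·L_0 + (-4)·L_1 + (-3)·L_2
  6·L_0(u) = 3u^2 - 15u + 18
  (-4)·L_1(u) = 4u^2 - 16u + 12
  (-3)·L_2(u) = -(3/2)u^2 + (9/2)u - 3
Adding term by term: (11/2)u^2 - (53/2)u + 27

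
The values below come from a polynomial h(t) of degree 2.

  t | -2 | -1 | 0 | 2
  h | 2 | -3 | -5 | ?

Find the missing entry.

The 3 known values determine h uniquely (degree ≤ 2).
Evaluate each Lagrange basis at t = 2:
L_0(2) = (3)·(2)/[(-1)·(-2)] = 3
L_1(2) = (4)·(2)/[(1)·(-1)] = -8
L_2(2) = (4)·(3)/[(2)·(1)] = 6
Sum: 2·(3) + (-3)·(-8) + (-5)·(6) = 0

0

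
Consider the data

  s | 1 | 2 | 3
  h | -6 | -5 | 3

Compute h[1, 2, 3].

h[1,2] = (-5 - (-6)) / (2 - 1) = 1
h[2,3] = (3 - (-5)) / (3 - 2) = 8
h[1,2,3] = (8 - 1) / (3 - 1) = 7/2

7/2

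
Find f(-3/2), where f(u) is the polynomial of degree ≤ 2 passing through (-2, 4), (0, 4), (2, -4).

Using Newton's divided-difference form:
f[-2,0] = (4 - 4) / (0 - (-2)) = 0
f[0,2] = (-4 - 4) / (2 - 0) = -4
f[-2,0,2] = (-4 - 0) / (2 - (-2)) = -1
f(-3/2) = 4 + 0·(1/2) + (-1)·(1/2)·(-3/2) = 19/4

19/4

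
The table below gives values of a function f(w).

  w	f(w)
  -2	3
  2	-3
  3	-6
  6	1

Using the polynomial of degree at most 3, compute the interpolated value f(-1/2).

583/128

Evaluate each Lagrange basis at w = -1/2:
L_0(-1/2) = (-5/2)·(-7/2)·(-13/2)/[(-4)·(-5)·(-8)] = 91/256
L_1(-1/2) = (3/2)·(-7/2)·(-13/2)/[(4)·(-1)·(-4)] = 273/128
L_2(-1/2) = (3/2)·(-5/2)·(-13/2)/[(5)·(1)·(-3)] = -13/8
L_3(-1/2) = (3/2)·(-5/2)·(-7/2)/[(8)·(4)·(3)] = 35/256
Sum: 3·(91/256) + (-3)·(273/128) + (-6)·(-13/8) + 1·(35/256) = 583/128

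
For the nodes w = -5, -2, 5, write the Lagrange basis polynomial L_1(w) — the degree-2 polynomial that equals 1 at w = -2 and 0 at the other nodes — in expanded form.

L_1(w) = (w + 5)(w - 5) / [(3)·(-7)]
       = (w^2 - 25) / (-21)

L_1(w) = -(1/21)w^2 + 25/21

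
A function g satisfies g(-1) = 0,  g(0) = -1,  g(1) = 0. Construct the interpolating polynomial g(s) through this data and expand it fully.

g(s) = s^2 - 1

Newton's divided differences:
g[-1,0] = (-1 - 0) / (0 - (-1)) = -1
g[0,1] = (0 - (-1)) / (1 - 0) = 1
g[-1,0,1] = (1 - (-1)) / (1 - (-1)) = 1
g(s) = (-1)·(s + 1) + 1·(s + 1)s
Expanding: g(s) = s^2 - 1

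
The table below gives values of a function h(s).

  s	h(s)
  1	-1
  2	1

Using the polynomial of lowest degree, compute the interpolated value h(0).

Evaluate each Lagrange basis at s = 0:
L_0(0) = (-2)/[(-1)] = 2
L_1(0) = (-1)/[(1)] = -1
Sum: (-1)·(2) + 1·(-1) = -3

-3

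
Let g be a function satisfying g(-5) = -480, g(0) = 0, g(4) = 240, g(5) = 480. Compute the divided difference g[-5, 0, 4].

g[-5,0] = (0 - (-480)) / (0 - (-5)) = 96
g[0,4] = (240 - 0) / (4 - 0) = 60
g[-5,0,4] = (60 - 96) / (4 - (-5)) = -4

-4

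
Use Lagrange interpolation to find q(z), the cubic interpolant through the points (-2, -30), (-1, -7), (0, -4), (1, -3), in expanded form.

q(z) = 3z^3 - z^2 - z - 4

Build the Lagrange basis polynomials:
L_0(z) = (z + 1)z(z - 1) / [-6] = -(1/6)z^3 + (1/6)z
L_1(z) = (z + 2)z(z - 1) / [2] = (1/2)z^3 + (1/2)z^2 - z
L_2(z) = (z + 2)(z + 1)(z - 1) / [-2] = -(1/2)z^3 - z^2 + (1/2)z + 1
L_3(z) = (z + 2)(z + 1)z / [6] = (1/6)z^3 + (1/2)z^2 + (1/3)z
q(z) = (-30)·L_0 + (-7)·L_1 + (-4)·L_2 + (-3)·L_3
  (-30)·L_0(z) = 5z^3 - 5z
  (-7)·L_1(z) = -(7/2)z^3 - (7/2)z^2 + 7z
  (-4)·L_2(z) = 2z^3 + 4z^2 - 2z - 4
  (-3)·L_3(z) = -(1/2)z^3 - (3/2)z^2 - z
Adding term by term: 3z^3 - z^2 - z - 4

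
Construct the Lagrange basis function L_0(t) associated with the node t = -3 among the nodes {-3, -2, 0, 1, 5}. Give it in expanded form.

L_0(t) = (t + 2)t(t - 1)(t - 5) / [(-1)·(-3)·(-4)·(-8)]
       = (t^4 - 4t^3 - 7t^2 + 10t) / (96)

L_0(t) = (1/96)t^4 - (1/24)t^3 - (7/96)t^2 + (5/48)t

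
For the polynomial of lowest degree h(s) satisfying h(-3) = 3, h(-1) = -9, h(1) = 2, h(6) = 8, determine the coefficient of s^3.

Build the Lagrange basis polynomials:
L_0(s) = (s + 1)(s - 1)(s - 6) / [-72] = -(1/72)s^3 + (1/12)s^2 + (1/72)s - 1/12
L_1(s) = (s + 3)(s - 1)(s - 6) / [28] = (1/28)s^3 - (1/7)s^2 - (15/28)s + 9/14
L_2(s) = (s + 3)(s + 1)(s - 6) / [-40] = -(1/40)s^3 + (1/20)s^2 + (21/40)s + 9/20
L_3(s) = (s + 3)(s + 1)(s - 1) / [315] = (1/315)s^3 + (1/105)s^2 - (1/315)s - 1/105
h(s) = 3·L_0 + (-9)·L_1 + 2·L_2 + 8·L_3
Only the coefficient of s^3 is needed; take it from each L_i and combine:
3·(-1/72) + (-9)·(1/28) + 2·(-1/40) + 8·(1/315) = -977/2520

-977/2520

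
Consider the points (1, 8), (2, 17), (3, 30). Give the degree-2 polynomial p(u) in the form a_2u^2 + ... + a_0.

Newton's divided differences:
p[1,2] = (17 - 8) / (2 - 1) = 9
p[2,3] = (30 - 17) / (3 - 2) = 13
p[1,2,3] = (13 - 9) / (3 - 1) = 2
p(u) = 8 + 9·(u - 1) + 2·(u - 1)(u - 2)
Expanding: p(u) = 2u^2 + 3u + 3

p(u) = 2u^2 + 3u + 3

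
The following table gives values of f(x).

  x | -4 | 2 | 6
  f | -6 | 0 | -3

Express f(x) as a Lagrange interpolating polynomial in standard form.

f(x) = -(7/40)x^2 + (13/20)x - 3/5

L_0(x) = (x - 2)(x - 6) / [60] = (1/60)x^2 - (2/15)x + 1/5
L_1(x) = (x + 4)(x - 6) / [-24] = -(1/24)x^2 + (1/12)x + 1
L_2(x) = (x + 4)(x - 2) / [40] = (1/40)x^2 + (1/20)x - 1/5
f(x) = (-6)·L_0 + 0·L_1 + (-3)·L_2
  (-6)·L_0(x) = -(1/10)x^2 + (4/5)x - 6/5
  0·L_1(x) = 0
  (-3)·L_2(x) = -(3/40)x^2 - (3/20)x + 3/5
Adding term by term: -(7/40)x^2 + (13/20)x - 3/5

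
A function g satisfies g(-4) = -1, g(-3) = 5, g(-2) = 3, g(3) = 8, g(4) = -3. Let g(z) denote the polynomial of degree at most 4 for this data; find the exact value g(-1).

L_0(-1) = (2)·(1)·(-4)·(-5)/[(-1)·(-2)·(-7)·(-8)] = 5/14
L_1(-1) = (3)·(1)·(-4)·(-5)/[(1)·(-1)·(-6)·(-7)] = -10/7
L_2(-1) = (3)·(2)·(-4)·(-5)/[(2)·(1)·(-5)·(-6)] = 2
L_3(-1) = (3)·(2)·(1)·(-5)/[(7)·(6)·(5)·(-1)] = 1/7
L_4(-1) = (3)·(2)·(1)·(-4)/[(8)·(7)·(6)·(1)] = -1/14
Sum: (-1)·(5/14) + 5·(-10/7) + 3·(2) + 8·(1/7) + (-3)·(-1/14) = -1/7

-1/7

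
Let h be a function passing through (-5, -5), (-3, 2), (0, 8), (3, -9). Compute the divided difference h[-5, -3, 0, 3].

h[-5,-3] = (2 - (-5)) / (-3 - (-5)) = 7/2
h[-3,0] = (8 - 2) / (0 - (-3)) = 2
h[0,3] = (-9 - 8) / (3 - 0) = -17/3
h[-5,-3,0] = (2 - 7/2) / (0 - (-5)) = -3/10
h[-3,0,3] = (-17/3 - 2) / (3 - (-3)) = -23/18
h[-5,-3,0,3] = (-23/18 - (-3/10)) / (3 - (-5)) = -11/90

-11/90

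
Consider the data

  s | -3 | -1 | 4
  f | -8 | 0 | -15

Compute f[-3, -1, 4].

f[-3,-1] = (0 - (-8)) / (-1 - (-3)) = 4
f[-1,4] = (-15 - 0) / (4 - (-1)) = -3
f[-3,-1,4] = (-3 - 4) / (4 - (-3)) = -1

-1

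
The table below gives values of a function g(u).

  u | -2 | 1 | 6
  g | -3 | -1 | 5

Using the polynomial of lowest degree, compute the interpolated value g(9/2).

Evaluate each Lagrange basis at u = 9/2:
L_0(9/2) = (7/2)·(-3/2)/[(-3)·(-8)] = -7/32
L_1(9/2) = (13/2)·(-3/2)/[(3)·(-5)] = 13/20
L_2(9/2) = (13/2)·(7/2)/[(8)·(5)] = 91/160
Sum: (-3)·(-7/32) + (-1)·(13/20) + 5·(91/160) = 57/20

57/20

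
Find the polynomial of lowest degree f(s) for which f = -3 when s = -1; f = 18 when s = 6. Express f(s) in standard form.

f(s) = 3s

Build the Lagrange basis polynomials:
L_0(s) = (s - 6) / [-7] = -(1/7)s + 6/7
L_1(s) = (s + 1) / [7] = (1/7)s + 1/7
f(s) = (-3)·L_0 + 18·L_1
  (-3)·L_0(s) = (3/7)s - 18/7
  18·L_1(s) = (18/7)s + 18/7
Adding term by term: 3s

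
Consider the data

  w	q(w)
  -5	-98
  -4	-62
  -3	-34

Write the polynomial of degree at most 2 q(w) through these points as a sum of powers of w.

Newton's divided differences:
q[-5,-4] = (-62 - (-98)) / (-4 - (-5)) = 36
q[-4,-3] = (-34 - (-62)) / (-3 - (-4)) = 28
q[-5,-4,-3] = (28 - 36) / (-3 - (-5)) = -4
q(w) = -98 + 36·(w + 5) + (-4)·(w + 5)(w + 4)
Expanding: q(w) = -4w^2 + 2

q(w) = -4w^2 + 2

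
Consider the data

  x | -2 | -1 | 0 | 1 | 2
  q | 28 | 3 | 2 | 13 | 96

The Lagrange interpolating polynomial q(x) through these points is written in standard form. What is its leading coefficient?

The leading coefficient equals the top divided difference q[-2,-1,0,1,2].
q[-2,-1] = (3 - 28) / (-1 - (-2)) = -25
q[-1,0] = (2 - 3) / (0 - (-1)) = -1
q[0,1] = (13 - 2) / (1 - 0) = 11
q[1,2] = (96 - 13) / (2 - 1) = 83
q[-2,-1,0] = (-1 - (-25)) / (0 - (-2)) = 12
q[-1,0,1] = (11 - (-1)) / (1 - (-1)) = 6
q[0,1,2] = (83 - 11) / (2 - 0) = 36
q[-2,-1,0,1] = (6 - 12) / (1 - (-2)) = -2
q[-1,0,1,2] = (36 - 6) / (2 - (-1)) = 10
q[-2,-1,0,1,2] = (10 - (-2)) / (2 - (-2)) = 3

3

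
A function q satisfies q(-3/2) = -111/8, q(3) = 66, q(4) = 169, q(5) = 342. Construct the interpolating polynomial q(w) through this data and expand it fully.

q(w) = 3w^3 - w^2 - w - 3

L_0(w) = (w - 3)(w - 4)(w - 5) / [-1287/8] = -(8/1287)w^3 + (32/429)w^2 - (376/1287)w + 160/429
L_1(w) = (w + 3/2)(w - 4)(w - 5) / [9] = (1/9)w^3 - (5/6)w^2 + (13/18)w + 10/3
L_2(w) = (w + 3/2)(w - 3)(w - 5) / [-11/2] = -(2/11)w^3 + (13/11)w^2 - (6/11)w - 45/11
L_3(w) = (w + 3/2)(w - 3)(w - 4) / [13] = (1/13)w^3 - (11/26)w^2 + (3/26)w + 18/13
q(w) = (-111/8)·L_0 + 66·L_1 + 169·L_2 + 342·L_3
  (-111/8)·L_0(w) = (37/429)w^3 - (148/143)w^2 + (1739/429)w - 740/143
  66·L_1(w) = (22/3)w^3 - 55w^2 + (143/3)w + 220
  169·L_2(w) = -(338/11)w^3 + (2197/11)w^2 - (1014/11)w - 7605/11
  342·L_3(w) = (342/13)w^3 - (1881/13)w^2 + (513/13)w + 6156/13
Adding term by term: 3w^3 - w^2 - w - 3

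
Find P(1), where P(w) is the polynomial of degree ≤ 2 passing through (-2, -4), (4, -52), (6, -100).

Using Newton's divided-difference form:
P[-2,4] = (-52 - (-4)) / (4 - (-2)) = -8
P[4,6] = (-100 - (-52)) / (6 - 4) = -24
P[-2,4,6] = (-24 - (-8)) / (6 - (-2)) = -2
P(1) = -4 + (-8)·(3) + (-2)·(3)·(-3) = -10

-10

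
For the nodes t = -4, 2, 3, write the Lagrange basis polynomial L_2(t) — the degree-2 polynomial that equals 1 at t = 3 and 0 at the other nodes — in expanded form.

L_2(t) = (t + 4)(t - 2) / [(7)·(1)]
       = (t^2 + 2t - 8) / (7)

L_2(t) = (1/7)t^2 + (2/7)t - 8/7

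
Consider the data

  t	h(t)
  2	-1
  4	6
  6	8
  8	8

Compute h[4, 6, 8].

h[4,6] = (8 - 6) / (6 - 4) = 1
h[6,8] = (8 - 8) / (8 - 6) = 0
h[4,6,8] = (0 - 1) / (8 - 4) = -1/4

-1/4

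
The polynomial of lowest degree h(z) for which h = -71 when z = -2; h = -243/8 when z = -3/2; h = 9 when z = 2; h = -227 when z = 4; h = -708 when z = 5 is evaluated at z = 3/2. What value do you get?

69/8

Using Newton's divided-difference form:
h[-2,-3/2] = (-243/8 - (-71)) / (-3/2 - (-2)) = 325/4
h[-3/2,2] = (9 - (-243/8)) / (2 - (-3/2)) = 45/4
h[2,4] = (-227 - 9) / (4 - 2) = -118
h[4,5] = (-708 - (-227)) / (5 - 4) = -481
h[-2,-3/2,2] = (45/4 - 325/4) / (2 - (-2)) = -35/2
h[-3/2,2,4] = (-118 - 45/4) / (4 - (-3/2)) = -47/2
h[2,4,5] = (-481 - (-118)) / (5 - 2) = -121
h[-2,-3/2,2,4] = (-47/2 - (-35/2)) / (4 - (-2)) = -1
h[-3/2,2,4,5] = (-121 - (-47/2)) / (5 - (-3/2)) = -15
h[-2,-3/2,2,4,5] = (-15 - (-1)) / (5 - (-2)) = -2
h(3/2) = -71 + (325/4)·(7/2) + (-35/2)·(7/2)·(3) + (-1)·(7/2)·(3)·(-1/2) + (-2)·(7/2)·(3)·(-1/2)·(-5/2) = 69/8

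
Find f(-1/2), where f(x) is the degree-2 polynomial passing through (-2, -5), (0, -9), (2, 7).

Evaluate each Lagrange basis at x = -1/2:
L_0(-1/2) = (-1/2)·(-5/2)/[(-2)·(-4)] = 5/32
L_1(-1/2) = (3/2)·(-5/2)/[(2)·(-2)] = 15/16
L_2(-1/2) = (3/2)·(-1/2)/[(4)·(2)] = -3/32
Sum: (-5)·(5/32) + (-9)·(15/16) + 7·(-3/32) = -79/8

-79/8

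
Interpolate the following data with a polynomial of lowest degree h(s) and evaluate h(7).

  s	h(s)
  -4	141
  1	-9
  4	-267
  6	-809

-1245

Using Newton's divided-difference form:
h[-4,1] = (-9 - 141) / (1 - (-4)) = -30
h[1,4] = (-267 - (-9)) / (4 - 1) = -86
h[4,6] = (-809 - (-267)) / (6 - 4) = -271
h[-4,1,4] = (-86 - (-30)) / (4 - (-4)) = -7
h[1,4,6] = (-271 - (-86)) / (6 - 1) = -37
h[-4,1,4,6] = (-37 - (-7)) / (6 - (-4)) = -3
h(7) = 141 + (-30)·(11) + (-7)·(11)·(6) + (-3)·(11)·(6)·(3) = -1245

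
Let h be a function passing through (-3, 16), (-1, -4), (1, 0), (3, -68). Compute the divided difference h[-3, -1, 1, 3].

-2

h[-3,-1] = (-4 - 16) / (-1 - (-3)) = -10
h[-1,1] = (0 - (-4)) / (1 - (-1)) = 2
h[1,3] = (-68 - 0) / (3 - 1) = -34
h[-3,-1,1] = (2 - (-10)) / (1 - (-3)) = 3
h[-1,1,3] = (-34 - 2) / (3 - (-1)) = -9
h[-3,-1,1,3] = (-9 - 3) / (3 - (-3)) = -2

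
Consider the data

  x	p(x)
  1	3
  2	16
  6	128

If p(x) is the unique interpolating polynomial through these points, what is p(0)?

L_0(0) = (-2)·(-6)/[(-1)·(-5)] = 12/5
L_1(0) = (-1)·(-6)/[(1)·(-4)] = -3/2
L_2(0) = (-1)·(-2)/[(5)·(4)] = 1/10
Sum: 3·(12/5) + 16·(-3/2) + 128·(1/10) = -4

-4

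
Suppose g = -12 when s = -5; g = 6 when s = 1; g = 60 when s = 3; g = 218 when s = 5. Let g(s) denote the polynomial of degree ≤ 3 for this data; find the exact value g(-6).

Using Newton's divided-difference form:
g[-5,1] = (6 - (-12)) / (1 - (-5)) = 3
g[1,3] = (60 - 6) / (3 - 1) = 27
g[3,5] = (218 - 60) / (5 - 3) = 79
g[-5,1,3] = (27 - 3) / (3 - (-5)) = 3
g[1,3,5] = (79 - 27) / (5 - 1) = 13
g[-5,1,3,5] = (13 - 3) / (5 - (-5)) = 1
g(-6) = -12 + 3·(-1) + 3·(-1)·(-7) + 1·(-1)·(-7)·(-9) = -57

-57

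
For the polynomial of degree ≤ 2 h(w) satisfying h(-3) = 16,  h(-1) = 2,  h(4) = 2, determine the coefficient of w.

L_0(w) = (w + 1)(w - 4) / [14] = (1/14)w^2 - (3/14)w - 2/7
L_1(w) = (w + 3)(w - 4) / [-10] = -(1/10)w^2 + (1/10)w + 6/5
L_2(w) = (w + 3)(w + 1) / [35] = (1/35)w^2 + (4/35)w + 3/35
h(w) = 16·L_0 + 2·L_1 + 2·L_2
Only the coefficient of w is needed; take it from each L_i and combine:
16·(-3/14) + 2·(1/10) + 2·(4/35) = -3

-3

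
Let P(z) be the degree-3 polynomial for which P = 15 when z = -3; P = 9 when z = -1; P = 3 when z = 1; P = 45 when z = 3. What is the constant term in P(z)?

L_0(z) = (z + 1)(z - 1)(z - 3) / [-48] = -(1/48)z^3 + (1/16)z^2 + (1/48)z - 1/16
L_1(z) = (z + 3)(z - 1)(z - 3) / [16] = (1/16)z^3 - (1/16)z^2 - (9/16)z + 9/16
L_2(z) = (z + 3)(z + 1)(z - 3) / [-16] = -(1/16)z^3 - (1/16)z^2 + (9/16)z + 9/16
L_3(z) = (z + 3)(z + 1)(z - 1) / [48] = (1/48)z^3 + (1/16)z^2 - (1/48)z - 1/16
P(z) = 15·L_0 + 9·L_1 + 3·L_2 + 45·L_3
Only the constant term is needed; take it from each L_i and combine:
15·(-1/16) + 9·(9/16) + 3·(9/16) + 45·(-1/16) = 3

3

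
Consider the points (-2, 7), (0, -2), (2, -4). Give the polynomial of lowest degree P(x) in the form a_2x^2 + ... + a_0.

P(x) = (7/8)x^2 - (11/4)x - 2

Newton's divided differences:
P[-2,0] = (-2 - 7) / (0 - (-2)) = -9/2
P[0,2] = (-4 - (-2)) / (2 - 0) = -1
P[-2,0,2] = (-1 - (-9/2)) / (2 - (-2)) = 7/8
P(x) = 7 + (-9/2)·(x + 2) + (7/8)·(x + 2)x
Expanding: P(x) = (7/8)x^2 - (11/4)x - 2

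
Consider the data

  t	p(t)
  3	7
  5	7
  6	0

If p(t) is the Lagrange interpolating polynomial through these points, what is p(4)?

28/3

Evaluate each Lagrange basis at t = 4:
L_0(4) = (-1)·(-2)/[(-2)·(-3)] = 1/3
L_1(4) = (1)·(-2)/[(2)·(-1)] = 1
L_2(4) = (1)·(-1)/[(3)·(1)] = -1/3
Sum: 7·(1/3) + 7·(1) + 0 = 28/3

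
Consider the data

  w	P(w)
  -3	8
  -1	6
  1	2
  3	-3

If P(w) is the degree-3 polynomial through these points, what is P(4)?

-89/16

Evaluate each Lagrange basis at w = 4:
L_0(4) = (5)·(3)·(1)/[(-2)·(-4)·(-6)] = -5/16
L_1(4) = (7)·(3)·(1)/[(2)·(-2)·(-4)] = 21/16
L_2(4) = (7)·(5)·(1)/[(4)·(2)·(-2)] = -35/16
L_3(4) = (7)·(5)·(3)/[(6)·(4)·(2)] = 35/16
Sum: 8·(-5/16) + 6·(21/16) + 2·(-35/16) + (-3)·(35/16) = -89/16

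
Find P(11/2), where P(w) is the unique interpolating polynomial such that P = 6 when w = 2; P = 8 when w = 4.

Evaluate each Lagrange basis at w = 11/2:
L_0(11/2) = (3/2)/[(-2)] = -3/4
L_1(11/2) = (7/2)/[(2)] = 7/4
Sum: 6·(-3/4) + 8·(7/4) = 19/2

19/2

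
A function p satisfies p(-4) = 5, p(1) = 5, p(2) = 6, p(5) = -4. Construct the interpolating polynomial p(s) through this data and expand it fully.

Newton's divided differences:
p[-4,1] = (5 - 5) / (1 - (-4)) = 0
p[1,2] = (6 - 5) / (2 - 1) = 1
p[2,5] = (-4 - 6) / (5 - 2) = -10/3
p[-4,1,2] = (1 - 0) / (2 - (-4)) = 1/6
p[1,2,5] = (-10/3 - 1) / (5 - 1) = -13/12
p[-4,1,2,5] = (-13/12 - 1/6) / (5 - (-4)) = -5/36
p(s) = 5 + (1/6)·(s + 4)(s - 1) + (-5/36)·(s + 4)(s - 1)(s - 2)
Expanding: p(s) = -(5/36)s^3 + (1/36)s^2 + (17/9)s + 29/9

p(s) = -(5/36)s^3 + (1/36)s^2 + (17/9)s + 29/9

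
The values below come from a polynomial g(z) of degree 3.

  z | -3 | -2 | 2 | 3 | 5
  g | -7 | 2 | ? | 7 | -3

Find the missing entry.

The 4 known values determine g uniquely (degree ≤ 3).
L_0(2) = (4)·(-1)·(-3)/[(-1)·(-6)·(-8)] = -1/4
L_1(2) = (5)·(-1)·(-3)/[(1)·(-5)·(-7)] = 3/7
L_2(2) = (5)·(4)·(-3)/[(6)·(5)·(-2)] = 1
L_3(2) = (5)·(4)·(-1)/[(8)·(7)·(2)] = -5/28
Sum: (-7)·(-1/4) + 2·(3/7) + 7·(1) + (-3)·(-5/28) = 71/7

71/7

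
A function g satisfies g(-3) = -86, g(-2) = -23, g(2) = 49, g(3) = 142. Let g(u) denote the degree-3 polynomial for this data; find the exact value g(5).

Using Newton's divided-difference form:
g[-3,-2] = (-23 - (-86)) / (-2 - (-3)) = 63
g[-2,2] = (49 - (-23)) / (2 - (-2)) = 18
g[2,3] = (142 - 49) / (3 - 2) = 93
g[-3,-2,2] = (18 - 63) / (2 - (-3)) = -9
g[-2,2,3] = (93 - 18) / (3 - (-2)) = 15
g[-3,-2,2,3] = (15 - (-9)) / (3 - (-3)) = 4
g(5) = -86 + 63·(8) + (-9)·(8)·(7) + 4·(8)·(7)·(3) = 586

586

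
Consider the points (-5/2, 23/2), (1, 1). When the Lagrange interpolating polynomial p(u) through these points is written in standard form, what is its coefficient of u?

-3

Build the Lagrange basis polynomials:
L_0(u) = (u - 1) / [-7/2] = -(2/7)u + 2/7
L_1(u) = (u + 5/2) / [7/2] = (2/7)u + 5/7
p(u) = (23/2)·L_0 + 1·L_1
Only the coefficient of u is needed; take it from each L_i and combine:
(23/2)·(-2/7) + 1·(2/7) = -3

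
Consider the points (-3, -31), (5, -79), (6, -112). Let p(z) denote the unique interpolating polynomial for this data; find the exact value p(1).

L_0(1) = (-4)·(-5)/[(-8)·(-9)] = 5/18
L_1(1) = (4)·(-5)/[(8)·(-1)] = 5/2
L_2(1) = (4)·(-4)/[(9)·(1)] = -16/9
Sum: (-31)·(5/18) + (-79)·(5/2) + (-112)·(-16/9) = -7

-7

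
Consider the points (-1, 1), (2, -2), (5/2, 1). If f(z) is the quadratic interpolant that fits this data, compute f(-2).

10

L_0(-2) = (-4)·(-9/2)/[(-3)·(-7/2)] = 12/7
L_1(-2) = (-1)·(-9/2)/[(3)·(-1/2)] = -3
L_2(-2) = (-1)·(-4)/[(7/2)·(1/2)] = 16/7
Sum: 1·(12/7) + (-2)·(-3) + 1·(16/7) = 10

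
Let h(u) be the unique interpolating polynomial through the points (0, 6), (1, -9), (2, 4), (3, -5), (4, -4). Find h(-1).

Evaluate each Lagrange basis at u = -1:
L_0(-1) = (-2)·(-3)·(-4)·(-5)/[(-1)·(-2)·(-3)·(-4)] = 5
L_1(-1) = (-1)·(-3)·(-4)·(-5)/[(1)·(-1)·(-2)·(-3)] = -10
L_2(-1) = (-1)·(-2)·(-4)·(-5)/[(2)·(1)·(-1)·(-2)] = 10
L_3(-1) = (-1)·(-2)·(-3)·(-5)/[(3)·(2)·(1)·(-1)] = -5
L_4(-1) = (-1)·(-2)·(-3)·(-4)/[(4)·(3)·(2)·(1)] = 1
Sum: 6·(5) + (-9)·(-10) + 4·(10) + (-5)·(-5) + (-4)·(1) = 181

181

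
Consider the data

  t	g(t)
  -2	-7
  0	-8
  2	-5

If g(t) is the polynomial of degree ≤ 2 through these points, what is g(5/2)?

Evaluate each Lagrange basis at t = 5/2:
L_0(5/2) = (5/2)·(1/2)/[(-2)·(-4)] = 5/32
L_1(5/2) = (9/2)·(1/2)/[(2)·(-2)] = -9/16
L_2(5/2) = (9/2)·(5/2)/[(4)·(2)] = 45/32
Sum: (-7)·(5/32) + (-8)·(-9/16) + (-5)·(45/32) = -29/8

-29/8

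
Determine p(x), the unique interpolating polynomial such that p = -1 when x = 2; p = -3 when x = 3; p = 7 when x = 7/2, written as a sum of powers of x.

p(x) = (44/3)x^2 - (226/3)x + 91

Build the Lagrange basis polynomials:
L_0(x) = (x - 3)(x - 7/2) / [3/2] = (2/3)x^2 - (13/3)x + 7
L_1(x) = (x - 2)(x - 7/2) / [-1/2] = -2x^2 + 11x - 14
L_2(x) = (x - 2)(x - 3) / [3/4] = (4/3)x^2 - (20/3)x + 8
p(x) = (-1)·L_0 + (-3)·L_1 + 7·L_2
  (-1)·L_0(x) = -(2/3)x^2 + (13/3)x - 7
  (-3)·L_1(x) = 6x^2 - 33x + 42
  7·L_2(x) = (28/3)x^2 - (140/3)x + 56
Adding term by term: (44/3)x^2 - (226/3)x + 91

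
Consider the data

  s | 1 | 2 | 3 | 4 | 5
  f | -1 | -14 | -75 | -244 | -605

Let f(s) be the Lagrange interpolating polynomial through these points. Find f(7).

-2359

Evaluate each Lagrange basis at s = 7:
L_0(7) = (5)·(4)·(3)·(2)/[(-1)·(-2)·(-3)·(-4)] = 5
L_1(7) = (6)·(4)·(3)·(2)/[(1)·(-1)·(-2)·(-3)] = -24
L_2(7) = (6)·(5)·(3)·(2)/[(2)·(1)·(-1)·(-2)] = 45
L_3(7) = (6)·(5)·(4)·(2)/[(3)·(2)·(1)·(-1)] = -40
L_4(7) = (6)·(5)·(4)·(3)/[(4)·(3)·(2)·(1)] = 15
Sum: (-1)·(5) + (-14)·(-24) + (-75)·(45) + (-244)·(-40) + (-605)·(15) = -2359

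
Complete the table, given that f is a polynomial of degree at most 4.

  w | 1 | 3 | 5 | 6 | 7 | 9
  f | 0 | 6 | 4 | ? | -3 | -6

The 5 known values determine f uniquely (degree ≤ 4).
Evaluate each Lagrange basis at w = 6:
L_0(6) = (3)·(1)·(-1)·(-3)/[(-2)·(-4)·(-6)·(-8)] = 3/128
L_1(6) = (5)·(1)·(-1)·(-3)/[(2)·(-2)·(-4)·(-6)] = -5/32
L_2(6) = (5)·(3)·(-1)·(-3)/[(4)·(2)·(-2)·(-4)] = 45/64
L_3(6) = (5)·(3)·(1)·(-3)/[(6)·(4)·(2)·(-2)] = 15/32
L_4(6) = (5)·(3)·(1)·(-1)/[(8)·(6)·(4)·(2)] = -5/128
Sum: 0 + 6·(-5/32) + 4·(45/64) + (-3)·(15/32) + (-6)·(-5/128) = 45/64

45/64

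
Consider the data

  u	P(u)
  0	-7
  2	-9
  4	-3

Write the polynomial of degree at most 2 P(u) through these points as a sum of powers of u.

L_0(u) = (u - 2)(u - 4) / [8] = (1/8)u^2 - (3/4)u + 1
L_1(u) = u(u - 4) / [-4] = -(1/4)u^2 + u
L_2(u) = u(u - 2) / [8] = (1/8)u^2 - (1/4)u
P(u) = (-7)·L_0 + (-9)·L_1 + (-3)·L_2
  (-7)·L_0(u) = -(7/8)u^2 + (21/4)u - 7
  (-9)·L_1(u) = (9/4)u^2 - 9u
  (-3)·L_2(u) = -(3/8)u^2 + (3/4)u
Adding term by term: u^2 - 3u - 7

P(u) = u^2 - 3u - 7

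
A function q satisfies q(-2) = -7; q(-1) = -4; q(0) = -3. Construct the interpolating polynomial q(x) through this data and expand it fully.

q(x) = -x^2 - 3

L_0(x) = (x + 1)x / [2] = (1/2)x^2 + (1/2)x
L_1(x) = (x + 2)x / [-1] = -x^2 - 2x
L_2(x) = (x + 2)(x + 1) / [2] = (1/2)x^2 + (3/2)x + 1
q(x) = (-7)·L_0 + (-4)·L_1 + (-3)·L_2
  (-7)·L_0(x) = -(7/2)x^2 - (7/2)x
  (-4)·L_1(x) = 4x^2 + 8x
  (-3)·L_2(x) = -(3/2)x^2 - (9/2)x - 3
Adding term by term: -x^2 - 3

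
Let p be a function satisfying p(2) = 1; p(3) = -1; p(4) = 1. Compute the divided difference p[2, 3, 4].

p[2,3] = (-1 - 1) / (3 - 2) = -2
p[3,4] = (1 - (-1)) / (4 - 3) = 2
p[2,3,4] = (2 - (-2)) / (4 - 2) = 2

2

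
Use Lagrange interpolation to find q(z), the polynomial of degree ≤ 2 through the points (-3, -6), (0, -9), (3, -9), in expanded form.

L_0(z) = z(z - 3) / [18] = (1/18)z^2 - (1/6)z
L_1(z) = (z + 3)(z - 3) / [-9] = -(1/9)z^2 + 1
L_2(z) = (z + 3)z / [18] = (1/18)z^2 + (1/6)z
q(z) = (-6)·L_0 + (-9)·L_1 + (-9)·L_2
  (-6)·L_0(z) = -(1/3)z^2 + z
  (-9)·L_1(z) = z^2 - 9
  (-9)·L_2(z) = -(1/2)z^2 - (3/2)z
Adding term by term: (1/6)z^2 - (1/2)z - 9

q(z) = (1/6)z^2 - (1/2)z - 9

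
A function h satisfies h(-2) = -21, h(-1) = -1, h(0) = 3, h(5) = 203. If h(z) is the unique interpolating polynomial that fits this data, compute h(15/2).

L_0(15/2) = (17/2)·(15/2)·(5/2)/[(-1)·(-2)·(-7)] = -1275/112
L_1(15/2) = (19/2)·(15/2)·(5/2)/[(1)·(-1)·(-6)] = 475/16
L_2(15/2) = (19/2)·(17/2)·(5/2)/[(2)·(1)·(-5)] = -323/16
L_3(15/2) = (19/2)·(17/2)·(15/2)/[(7)·(6)·(5)] = 323/112
Sum: (-21)·(-1275/112) + (-1)·(475/16) + 3·(-323/16) + 203·(323/112) = 2937/4

2937/4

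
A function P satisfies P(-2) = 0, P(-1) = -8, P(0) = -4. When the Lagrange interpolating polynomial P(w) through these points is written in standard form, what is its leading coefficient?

6

L_0(w) = (w + 1)w / [2] = (1/2)w^2 + (1/2)w
L_1(w) = (w + 2)w / [-1] = -w^2 - 2w
L_2(w) = (w + 2)(w + 1) / [2] = (1/2)w^2 + (3/2)w + 1
P(w) = 0·L_0 + (-8)·L_1 + (-4)·L_2
Only the coefficient of w^2 is needed; take it from each L_i and combine:
0·(1/2) + (-8)·(-1) + (-4)·(1/2) = 6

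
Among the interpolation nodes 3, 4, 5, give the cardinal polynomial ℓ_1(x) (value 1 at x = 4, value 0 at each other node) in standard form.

ℓ_1(x) = -x^2 + 8x - 15

ℓ_1(x) = (x - 3)(x - 5) / [(1)·(-1)]
       = (x^2 - 8x + 15) / (-1)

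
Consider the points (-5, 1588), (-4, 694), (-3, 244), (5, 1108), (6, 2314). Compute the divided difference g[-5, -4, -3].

g[-5,-4] = (694 - 1588) / (-4 - (-5)) = -894
g[-4,-3] = (244 - 694) / (-3 - (-4)) = -450
g[-5,-4,-3] = (-450 - (-894)) / (-3 - (-5)) = 222

222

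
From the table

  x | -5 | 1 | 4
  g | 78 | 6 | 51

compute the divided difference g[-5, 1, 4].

3

g[-5,1] = (6 - 78) / (1 - (-5)) = -12
g[1,4] = (51 - 6) / (4 - 1) = 15
g[-5,1,4] = (15 - (-12)) / (4 - (-5)) = 3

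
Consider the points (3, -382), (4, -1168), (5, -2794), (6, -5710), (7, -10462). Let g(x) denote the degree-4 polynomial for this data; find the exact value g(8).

L_0(8) = (4)·(3)·(2)·(1)/[(-1)·(-2)·(-3)·(-4)] = 1
L_1(8) = (5)·(3)·(2)·(1)/[(1)·(-1)·(-2)·(-3)] = -5
L_2(8) = (5)·(4)·(2)·(1)/[(2)·(1)·(-1)·(-2)] = 10
L_3(8) = (5)·(4)·(3)·(1)/[(3)·(2)·(1)·(-1)] = -10
L_4(8) = (5)·(4)·(3)·(2)/[(4)·(3)·(2)·(1)] = 5
Sum: (-382)·(1) + (-1168)·(-5) + (-2794)·(10) + (-5710)·(-10) + (-10462)·(5) = -17692

-17692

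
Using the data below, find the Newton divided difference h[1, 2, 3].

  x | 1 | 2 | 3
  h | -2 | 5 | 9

-3/2

h[1,2] = (5 - (-2)) / (2 - 1) = 7
h[2,3] = (9 - 5) / (3 - 2) = 4
h[1,2,3] = (4 - 7) / (3 - 1) = -3/2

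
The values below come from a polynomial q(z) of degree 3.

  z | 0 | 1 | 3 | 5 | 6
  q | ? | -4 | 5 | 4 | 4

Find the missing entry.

-33/2

The 4 known values determine q uniquely (degree ≤ 3).
L_0(0) = (-3)·(-5)·(-6)/[(-2)·(-4)·(-5)] = 9/4
L_1(0) = (-1)·(-5)·(-6)/[(2)·(-2)·(-3)] = -5/2
L_2(0) = (-1)·(-3)·(-6)/[(4)·(2)·(-1)] = 9/4
L_3(0) = (-1)·(-3)·(-5)/[(5)·(3)·(1)] = -1
Sum: (-4)·(9/4) + 5·(-5/2) + 4·(9/4) + 4·(-1) = -33/2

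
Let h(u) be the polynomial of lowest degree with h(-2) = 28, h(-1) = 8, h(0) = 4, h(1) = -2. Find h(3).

-92

Using Newton's divided-difference form:
h[-2,-1] = (8 - 28) / (-1 - (-2)) = -20
h[-1,0] = (4 - 8) / (0 - (-1)) = -4
h[0,1] = (-2 - 4) / (1 - 0) = -6
h[-2,-1,0] = (-4 - (-20)) / (0 - (-2)) = 8
h[-1,0,1] = (-6 - (-4)) / (1 - (-1)) = -1
h[-2,-1,0,1] = (-1 - 8) / (1 - (-2)) = -3
h(3) = 28 + (-20)·(5) + 8·(5)·(4) + (-3)·(5)·(4)·(3) = -92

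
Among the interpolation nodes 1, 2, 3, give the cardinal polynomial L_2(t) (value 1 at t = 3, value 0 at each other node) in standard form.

L_2(t) = (t - 1)(t - 2) / [(2)·(1)]
       = (t^2 - 3t + 2) / (2)

L_2(t) = (1/2)t^2 - (3/2)t + 1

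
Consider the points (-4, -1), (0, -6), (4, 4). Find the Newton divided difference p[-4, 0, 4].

p[-4,0] = (-6 - (-1)) / (0 - (-4)) = -5/4
p[0,4] = (4 - (-6)) / (4 - 0) = 5/2
p[-4,0,4] = (5/2 - (-5/4)) / (4 - (-4)) = 15/32

15/32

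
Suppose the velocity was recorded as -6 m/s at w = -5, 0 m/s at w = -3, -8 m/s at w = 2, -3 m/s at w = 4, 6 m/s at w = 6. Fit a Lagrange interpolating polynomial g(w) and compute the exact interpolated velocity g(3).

Evaluate each Lagrange basis at w = 3:
L_0(3) = (6)·(1)·(-1)·(-3)/[(-2)·(-7)·(-9)·(-11)] = 1/77
L_1(3) = (8)·(1)·(-1)·(-3)/[(2)·(-5)·(-7)·(-9)] = -4/105
L_2(3) = (8)·(6)·(-1)·(-3)/[(7)·(5)·(-2)·(-4)] = 18/35
L_3(3) = (8)·(6)·(1)·(-3)/[(9)·(7)·(2)·(-2)] = 4/7
L_4(3) = (8)·(6)·(1)·(-1)/[(11)·(9)·(4)·(2)] = -2/33
Sum: (-6)·(1/77) + 0 + (-8)·(18/35) + (-3)·(4/7) + 6·(-2/33) = -2414/385

-2414/385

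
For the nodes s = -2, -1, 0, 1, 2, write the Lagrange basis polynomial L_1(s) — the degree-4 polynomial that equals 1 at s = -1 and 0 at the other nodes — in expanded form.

L_1(s) = (s + 2)s(s - 1)(s - 2) / [(1)·(-1)·(-2)·(-3)]
       = (s^4 - s^3 - 4s^2 + 4s) / (-6)

L_1(s) = -(1/6)s^4 + (1/6)s^3 + (2/3)s^2 - (2/3)s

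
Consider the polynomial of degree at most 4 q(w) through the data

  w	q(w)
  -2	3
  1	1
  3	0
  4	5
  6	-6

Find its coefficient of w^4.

The leading coefficient equals the top divided difference q[-2,1,3,4,6].
q[-2,1] = (1 - 3) / (1 - (-2)) = -2/3
q[1,3] = (0 - 1) / (3 - 1) = -1/2
q[3,4] = (5 - 0) / (4 - 3) = 5
q[4,6] = (-6 - 5) / (6 - 4) = -11/2
q[-2,1,3] = (-1/2 - (-2/3)) / (3 - (-2)) = 1/30
q[1,3,4] = (5 - (-1/2)) / (4 - 1) = 11/6
q[3,4,6] = (-11/2 - 5) / (6 - 3) = -7/2
q[-2,1,3,4] = (11/6 - 1/30) / (4 - (-2)) = 3/10
q[1,3,4,6] = (-7/2 - 11/6) / (6 - 1) = -16/15
q[-2,1,3,4,6] = (-16/15 - 3/10) / (6 - (-2)) = -41/240

-41/240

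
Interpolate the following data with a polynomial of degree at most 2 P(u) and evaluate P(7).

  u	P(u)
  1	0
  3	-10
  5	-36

Evaluate each Lagrange basis at u = 7:
L_0(7) = (4)·(2)/[(-2)·(-4)] = 1
L_1(7) = (6)·(2)/[(2)·(-2)] = -3
L_2(7) = (6)·(4)/[(4)·(2)] = 3
Sum: 0 + (-10)·(-3) + (-36)·(3) = -78

-78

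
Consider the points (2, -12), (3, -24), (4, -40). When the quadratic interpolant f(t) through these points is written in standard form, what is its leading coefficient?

-2

The leading coefficient equals the top divided difference f[2,3,4].
f[2,3] = (-24 - (-12)) / (3 - 2) = -12
f[3,4] = (-40 - (-24)) / (4 - 3) = -16
f[2,3,4] = (-16 - (-12)) / (4 - 2) = -2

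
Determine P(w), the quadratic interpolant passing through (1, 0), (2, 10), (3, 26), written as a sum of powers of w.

L_0(w) = (w - 2)(w - 3) / [2] = (1/2)w^2 - (5/2)w + 3
L_1(w) = (w - 1)(w - 3) / [-1] = -w^2 + 4w - 3
L_2(w) = (w - 1)(w - 2) / [2] = (1/2)w^2 - (3/2)w + 1
P(w) = 0·L_0 + 10·L_1 + 26·L_2
  0·L_0(w) = 0
  10·L_1(w) = -10w^2 + 40w - 30
  26·L_2(w) = 13w^2 - 39w + 26
Adding term by term: 3w^2 + w - 4

P(w) = 3w^2 + w - 4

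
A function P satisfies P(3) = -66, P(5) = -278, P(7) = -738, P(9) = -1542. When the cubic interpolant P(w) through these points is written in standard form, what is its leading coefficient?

-2

The leading coefficient equals the top divided difference P[3,5,7,9].
P[3,5] = (-278 - (-66)) / (5 - 3) = -106
P[5,7] = (-738 - (-278)) / (7 - 5) = -230
P[7,9] = (-1542 - (-738)) / (9 - 7) = -402
P[3,5,7] = (-230 - (-106)) / (7 - 3) = -31
P[5,7,9] = (-402 - (-230)) / (9 - 5) = -43
P[3,5,7,9] = (-43 - (-31)) / (9 - 3) = -2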